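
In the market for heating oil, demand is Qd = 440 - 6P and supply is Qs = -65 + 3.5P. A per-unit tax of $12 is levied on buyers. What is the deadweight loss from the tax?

Deadweight loss = 3024/19

Pre-tax equilibrium: P* = 1010/19, Q* = 2300/19.
Tax on buyers shifts demand to Qd = 440 − 6(P + 12) = 368 - 6P.
368 - 6P = -65 + 3.5P gives seller price Ps = 866/19; buyers pay Pb = 866/19 + 12 = 1094/19.
New quantity: Q = 440 − 6(1094/19) = 1796/19.
DWL = ½ × 12 × (2300/19 − 1796/19) = 3024/19.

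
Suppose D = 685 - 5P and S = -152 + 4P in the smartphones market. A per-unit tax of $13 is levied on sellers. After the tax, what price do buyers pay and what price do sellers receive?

Pre-tax equilibrium: P* = 93, Q* = 220.
Tax on sellers shifts supply to S = -152 + 4(P − 13) = -204 + 4P.
685 - 5P = -204 + 4P gives buyer price Pb = 889/9; sellers receive Ps = 889/9 − 13 = 772/9.
New quantity: Q = 685 − 5(889/9) = 1720/9.

Buyers pay 889/9, sellers receive 772/9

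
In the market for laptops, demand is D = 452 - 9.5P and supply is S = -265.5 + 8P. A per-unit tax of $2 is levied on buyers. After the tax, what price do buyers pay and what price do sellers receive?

Pre-tax equilibrium: P* = 41, Q* = 62.5.
Tax on buyers shifts demand to D = 452 − 9.5(P + 2) = 433 - 9.5P.
433 - 9.5P = -265.5 + 8P gives seller price Ps = 1397/35; buyers pay Pb = 1397/35 + 2 = 1467/35.
New quantity: Q = 452 − 9.5(1467/35) = 3767/70.

Buyers pay 1467/35, sellers receive 1397/35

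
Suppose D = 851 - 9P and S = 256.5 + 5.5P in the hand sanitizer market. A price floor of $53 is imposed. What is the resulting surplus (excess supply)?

Surplus = 174

Equilibrium price would be P* = 41, so the floor at 53 binds.
At P = 53: D = 374, S = 548.
Surplus = 548 − 374 = 174.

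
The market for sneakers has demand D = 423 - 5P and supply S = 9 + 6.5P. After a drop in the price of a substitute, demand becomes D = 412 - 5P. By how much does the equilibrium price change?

ΔP = -22/23

Original equilibrium: P* = 36, Q* = 243.
New equilibrium: 412 - 5P = 9 + 6.5P, so 403 = 11.5P and P' = 806/23; Q' = 412 − 5(806/23) = 5446/23.
Change in price: 806/23 − 36 = -22/23.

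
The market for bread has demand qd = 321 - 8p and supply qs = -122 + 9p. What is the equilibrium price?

Set qd = qs: 321 - 8p = -122 + 9p.
443 = 17p, so p* = 443/17.
q* = 321 − 8(443/17) = 1913/17.

p* = 443/17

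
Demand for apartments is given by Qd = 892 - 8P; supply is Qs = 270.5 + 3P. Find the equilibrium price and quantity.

Set Qd = Qs: 892 - 8P = 270.5 + 3P.
621.5 = 11P, so P* = 56.5.
Q* = 892 − 8(56.5) = 440.

P* = 56.5, Q* = 440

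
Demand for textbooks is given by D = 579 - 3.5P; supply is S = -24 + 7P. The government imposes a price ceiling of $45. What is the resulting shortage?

Shortage = 130.5

Equilibrium price would be P* = 402/7, so the ceiling at 45 binds.
At P = 45: D = 579 − 3.5(45) = 421.5, S = -24 + 7(45) = 291.
Shortage = 421.5 − 291 = 130.5.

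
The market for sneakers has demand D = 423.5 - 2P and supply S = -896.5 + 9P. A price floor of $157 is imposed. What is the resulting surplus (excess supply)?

Surplus = 407

Equilibrium price would be P* = 120, so the floor at 157 binds.
At P = 157: D = 109.5, S = 516.5.
Surplus = 516.5 − 109.5 = 407.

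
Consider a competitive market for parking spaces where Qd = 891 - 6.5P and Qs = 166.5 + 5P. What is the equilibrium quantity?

Set Qd = Qs: 891 - 6.5P = 166.5 + 5P.
724.5 = 11.5P, so P* = 63.
Q* = 891 − 6.5(63) = 481.5.

Q* = 481.5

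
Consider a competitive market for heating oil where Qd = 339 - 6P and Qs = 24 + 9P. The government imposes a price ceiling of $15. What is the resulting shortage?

Shortage = 90

Equilibrium price would be P* = 21, so the ceiling at 15 binds.
At P = 15: Qd = 339 − 6(15) = 249, Qs = 24 + 9(15) = 159.
Shortage = 249 − 159 = 90.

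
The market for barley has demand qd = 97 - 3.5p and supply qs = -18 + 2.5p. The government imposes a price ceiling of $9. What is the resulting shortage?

Shortage = 61

Equilibrium price would be p* = 115/6, so the ceiling at 9 binds.
At p = 9: qd = 97 − 3.5(9) = 65.5, qs = -18 + 2.5(9) = 4.5.
Shortage = 65.5 − 4.5 = 61.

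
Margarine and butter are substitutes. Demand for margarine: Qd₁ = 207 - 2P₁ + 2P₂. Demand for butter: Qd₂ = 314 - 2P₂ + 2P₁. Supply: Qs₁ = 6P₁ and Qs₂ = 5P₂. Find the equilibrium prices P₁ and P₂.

Market 1: 207 - 2P₁ + 2P₂ = 6P₁ → 8P₁ - 2P₂ = 207.
Market 2: 7P₂ - 2P₁ = 314.
Eliminating P₂: 7×(1) + 2×(2) gives 52P₁ = 2077, so P₁ = 2077/52.
Back-substitute into (2): P₂ = (314 + 2×2077/52) / 7 = 1463/26.

P₁ = 2077/52, P₂ = 1463/26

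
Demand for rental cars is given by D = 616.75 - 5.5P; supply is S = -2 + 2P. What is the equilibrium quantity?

Q* = 163

Set D = S: 616.75 - 5.5P = -2 + 2P.
618.75 = 7.5P, so P* = 82.5.
Q* = 616.75 − 5.5(82.5) = 163.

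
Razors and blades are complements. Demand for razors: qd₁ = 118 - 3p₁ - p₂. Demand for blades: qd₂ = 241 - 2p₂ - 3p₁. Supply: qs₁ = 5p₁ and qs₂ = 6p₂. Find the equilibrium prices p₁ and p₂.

p₁ = 703/61, p₂ = 1574/61

Market 1: 118 - 3p₁ - p₂ = 5p₁ → 8p₁ + p₂ = 118.
Market 2: 8p₂ + 3p₁ = 241.
Eliminating p₂: 8×(1) − 1×(2) gives 61p₁ = 703, so p₁ = 703/61.
Back-substitute into (2): p₂ = (241 − 3×703/61) / 8 = 1574/61.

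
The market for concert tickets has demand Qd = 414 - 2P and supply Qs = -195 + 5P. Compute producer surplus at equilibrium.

Producer surplus = 5760

Equilibrium: 414 - 2P = -195 + 5P gives P* = 87, Q* = 240.
Supply starts at P = 39 (where Qs = 0).
PS = ½(87 − 39)(240) = 5760.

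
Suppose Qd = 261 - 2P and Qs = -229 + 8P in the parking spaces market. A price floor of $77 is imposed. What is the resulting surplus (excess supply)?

Equilibrium price would be P* = 49, so the floor at 77 binds.
At P = 77: Qd = 107, Qs = 387.
Surplus = 387 − 107 = 280.

Surplus = 280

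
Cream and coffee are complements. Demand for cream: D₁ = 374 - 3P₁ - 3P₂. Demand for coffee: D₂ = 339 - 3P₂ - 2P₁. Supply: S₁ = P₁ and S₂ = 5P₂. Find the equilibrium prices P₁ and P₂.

P₁ = 1975/26, P₂ = 304/13

Market 1: 374 - 3P₁ - 3P₂ = P₁ → 4P₁ + 3P₂ = 374.
Market 2: 8P₂ + 2P₁ = 339.
Eliminating P₂: 8×(1) − 3×(2) gives 26P₁ = 1975, so P₁ = 1975/26.
Back-substitute into (2): P₂ = (339 − 2×1975/26) / 8 = 304/13.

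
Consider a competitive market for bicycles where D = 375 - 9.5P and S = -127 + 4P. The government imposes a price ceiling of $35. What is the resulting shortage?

Equilibrium price would be P* = 1004/27, so the ceiling at 35 binds.
At P = 35: D = 375 − 9.5(35) = 42.5, S = -127 + 4(35) = 13.
Shortage = 42.5 − 13 = 29.5.

Shortage = 29.5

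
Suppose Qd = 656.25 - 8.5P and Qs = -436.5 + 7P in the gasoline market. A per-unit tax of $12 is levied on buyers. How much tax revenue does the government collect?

Pre-tax equilibrium: P* = 70.5, Q* = 57.
Tax on buyers shifts demand to Qd = 656.25 − 8.5(P + 12) = 554.25 - 8.5P.
554.25 - 8.5P = -436.5 + 7P gives seller price Ps = 3963/62; buyers pay Pb = 3963/62 + 12 = 4707/62.
New quantity: Q = 656.25 − 8.5(4707/62) = 339/31.
Revenue = 12 × 339/31 = 4068/31.

Tax revenue = 4068/31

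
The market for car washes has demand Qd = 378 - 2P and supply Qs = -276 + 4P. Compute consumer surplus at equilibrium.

Consumer surplus = 6400

Equilibrium: 378 - 2P = -276 + 4P gives P* = 109, Q* = 160.
Demand choke price (Qd = 0): P = 189.
CS = ½(189 − 109)(160) = 6400.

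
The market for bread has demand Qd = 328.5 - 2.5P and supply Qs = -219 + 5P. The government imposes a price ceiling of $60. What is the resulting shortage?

Shortage = 97.5

Equilibrium price would be P* = 73, so the ceiling at 60 binds.
At P = 60: Qd = 328.5 − 2.5(60) = 178.5, Qs = -219 + 5(60) = 81.
Shortage = 178.5 − 81 = 97.5.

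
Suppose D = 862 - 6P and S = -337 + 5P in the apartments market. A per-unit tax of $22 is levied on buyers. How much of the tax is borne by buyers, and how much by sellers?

Buyers bear $10, sellers bear $12

Pre-tax equilibrium: P* = 109, Q* = 208.
Tax on buyers shifts demand to D = 862 − 6(P + 22) = 730 - 6P.
730 - 6P = -337 + 5P gives seller price Ps = 97; buyers pay Pb = 97 + 22 = 119.
New quantity: Q = 862 − 6(119) = 148.
Buyer burden = 119 − 109 = 10; seller burden = 109 − 97 = 12.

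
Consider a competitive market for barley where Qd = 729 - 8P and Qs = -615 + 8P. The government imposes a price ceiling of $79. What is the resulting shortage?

Shortage = 80

Equilibrium price would be P* = 84, so the ceiling at 79 binds.
At P = 79: Qd = 729 − 8(79) = 97, Qs = -615 + 8(79) = 17.
Shortage = 97 − 17 = 80.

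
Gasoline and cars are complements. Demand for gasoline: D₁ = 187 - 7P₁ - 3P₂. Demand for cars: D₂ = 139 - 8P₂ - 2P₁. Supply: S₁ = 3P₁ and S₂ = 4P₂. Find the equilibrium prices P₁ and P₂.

Market 1: 187 - 7P₁ - 3P₂ = 3P₁ → 10P₁ + 3P₂ = 187.
Market 2: 12P₂ + 2P₁ = 139.
Eliminating P₂: 12×(1) − 3×(2) gives 114P₁ = 1827, so P₁ = 609/38.
Back-substitute into (2): P₂ = (139 − 2×609/38) / 12 = 508/57.

P₁ = 609/38, P₂ = 508/57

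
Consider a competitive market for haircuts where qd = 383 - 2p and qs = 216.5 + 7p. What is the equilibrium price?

Set qd = qs: 383 - 2p = 216.5 + 7p.
166.5 = 9p, so p* = 18.5.
q* = 383 − 2(18.5) = 346.

p* = 18.5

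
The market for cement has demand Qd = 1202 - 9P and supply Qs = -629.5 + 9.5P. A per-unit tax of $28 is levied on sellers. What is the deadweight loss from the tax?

Deadweight loss = 67032/37

Pre-tax equilibrium: P* = 99, Q* = 311.
Tax on sellers shifts supply to Qs = -629.5 + 9.5(P − 28) = -895.5 + 9.5P.
1202 - 9P = -895.5 + 9.5P gives buyer price Pb = 4195/37; sellers receive Ps = 4195/37 − 28 = 3159/37.
New quantity: Q = 1202 − 9(4195/37) = 6719/37.
DWL = ½ × 28 × (311 − 6719/37) = 67032/37.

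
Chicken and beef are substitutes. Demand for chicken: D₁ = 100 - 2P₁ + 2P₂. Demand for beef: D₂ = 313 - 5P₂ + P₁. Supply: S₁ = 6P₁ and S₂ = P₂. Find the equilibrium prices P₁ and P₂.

Market 1: 100 - 2P₁ + 2P₂ = 6P₁ → 8P₁ - 2P₂ = 100.
Market 2: 6P₂ - P₁ = 313.
Eliminating P₂: 6×(1) + 2×(2) gives 46P₁ = 1226, so P₁ = 613/23.
Back-substitute into (2): P₂ = (313 + 1×613/23) / 6 = 1302/23.

P₁ = 613/23, P₂ = 1302/23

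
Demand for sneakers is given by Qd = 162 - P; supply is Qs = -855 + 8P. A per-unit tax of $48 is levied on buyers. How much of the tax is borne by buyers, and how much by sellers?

Pre-tax equilibrium: P* = 113, Q* = 49.
Tax on buyers shifts demand to Qd = 162 − 1(P + 48) = 114 - P.
114 - P = -855 + 8P gives seller price Ps = 323/3; buyers pay Pb = 323/3 + 48 = 467/3.
New quantity: Q = 162 − 1(467/3) = 19/3.
Buyer burden = 467/3 − 113 = 128/3; seller burden = 113 − 323/3 = 16/3.

Buyers bear 128/3, sellers bear 16/3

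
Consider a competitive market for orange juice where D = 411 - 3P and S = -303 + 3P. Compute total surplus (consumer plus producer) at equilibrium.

Total surplus = 972

Equilibrium: 411 - 3P = -303 + 3P gives P* = 119, Q* = 54.
Demand choke price: P = 137; supply starts at P = 101.
CS = ½(137 − 119)(54) = 486; PS = ½(119 − 101)(54) = 486.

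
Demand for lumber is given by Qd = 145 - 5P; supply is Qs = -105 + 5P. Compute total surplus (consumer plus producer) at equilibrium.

Total surplus = 80

Equilibrium: 145 - 5P = -105 + 5P gives P* = 25, Q* = 20.
Demand choke price: P = 29; supply starts at P = 21.
CS = ½(29 − 25)(20) = 40; PS = ½(25 − 21)(20) = 40.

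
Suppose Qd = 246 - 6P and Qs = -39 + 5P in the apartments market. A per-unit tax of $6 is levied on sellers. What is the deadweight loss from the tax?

Deadweight loss = 540/11

Pre-tax equilibrium: P* = 285/11, Q* = 996/11.
Tax on sellers shifts supply to Qs = -39 + 5(P − 6) = -69 + 5P.
246 - 6P = -69 + 5P gives buyer price Pb = 315/11; sellers receive Ps = 315/11 − 6 = 249/11.
New quantity: Q = 246 − 6(315/11) = 816/11.
DWL = ½ × 6 × (996/11 − 816/11) = 540/11.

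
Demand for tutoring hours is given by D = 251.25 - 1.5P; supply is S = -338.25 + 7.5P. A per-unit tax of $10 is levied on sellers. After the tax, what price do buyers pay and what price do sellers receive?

Buyers pay 443/6, sellers receive 383/6

Pre-tax equilibrium: P* = 65.5, Q* = 153.
Tax on sellers shifts supply to S = -338.25 + 7.5(P − 10) = -413.25 + 7.5P.
251.25 - 1.5P = -413.25 + 7.5P gives buyer price Pb = 443/6; sellers receive Ps = 443/6 − 10 = 383/6.
New quantity: Q = 251.25 − 1.5(443/6) = 140.5.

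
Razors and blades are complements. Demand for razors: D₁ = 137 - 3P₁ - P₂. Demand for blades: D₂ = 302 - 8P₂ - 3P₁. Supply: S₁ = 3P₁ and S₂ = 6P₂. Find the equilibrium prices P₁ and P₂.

Market 1: 137 - 3P₁ - P₂ = 3P₁ → 6P₁ + P₂ = 137.
Market 2: 14P₂ + 3P₁ = 302.
Eliminating P₂: 14×(1) − 1×(2) gives 81P₁ = 1616, so P₁ = 1616/81.
Back-substitute into (2): P₂ = (302 − 3×1616/81) / 14 = 467/27.

P₁ = 1616/81, P₂ = 467/27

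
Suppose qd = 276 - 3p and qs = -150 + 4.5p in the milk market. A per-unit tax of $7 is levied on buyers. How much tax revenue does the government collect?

Tax revenue = 651

Pre-tax equilibrium: p* = 56.8, q* = 105.6.
Tax on buyers shifts demand to qd = 276 − 3(p + 7) = 255 - 3p.
255 - 3p = -150 + 4.5p gives seller price ps = 54; buyers pay pb = 54 + 7 = 61.
New quantity: q = 276 − 3(61) = 93.
Revenue = 7 × 93 = 651.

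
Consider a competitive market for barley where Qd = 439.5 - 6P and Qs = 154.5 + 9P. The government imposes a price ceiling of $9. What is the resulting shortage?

Shortage = 150

Equilibrium price would be P* = 19, so the ceiling at 9 binds.
At P = 9: Qd = 439.5 − 6(9) = 385.5, Qs = 154.5 + 9(9) = 235.5.
Shortage = 385.5 − 235.5 = 150.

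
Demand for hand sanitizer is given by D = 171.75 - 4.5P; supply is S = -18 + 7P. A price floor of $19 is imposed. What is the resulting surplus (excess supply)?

Surplus = 28.75

Equilibrium price would be P* = 16.5, so the floor at 19 binds.
At P = 19: D = 86.25, S = 115.
Surplus = 115 − 86.25 = 28.75.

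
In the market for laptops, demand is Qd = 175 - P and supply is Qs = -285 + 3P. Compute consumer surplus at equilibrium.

Consumer surplus = 1800

Equilibrium: 175 - P = -285 + 3P gives P* = 115, Q* = 60.
Demand choke price (Qd = 0): P = 175.
CS = ½(175 − 115)(60) = 1800.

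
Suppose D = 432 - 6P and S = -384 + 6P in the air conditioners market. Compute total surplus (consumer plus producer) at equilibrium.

Equilibrium: 432 - 6P = -384 + 6P gives P* = 68, Q* = 24.
Demand choke price: P = 72; supply starts at P = 64.
CS = ½(72 − 68)(24) = 48; PS = ½(68 − 64)(24) = 48.

Total surplus = 96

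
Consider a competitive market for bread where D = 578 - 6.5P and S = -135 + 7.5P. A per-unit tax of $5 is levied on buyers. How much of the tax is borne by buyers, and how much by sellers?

Pre-tax equilibrium: P* = 713/14, Q* = 6915/28.
Tax on buyers shifts demand to D = 578 − 6.5(P + 5) = 545.5 - 6.5P.
545.5 - 6.5P = -135 + 7.5P gives seller price Ps = 1361/28; buyers pay Pb = 1361/28 + 5 = 1501/28.
New quantity: Q = 578 − 6.5(1501/28) = 12855/56.
Buyer burden = 1501/28 − 713/14 = 75/28; seller burden = 713/14 − 1361/28 = 65/28.

Buyers bear 75/28, sellers bear 65/28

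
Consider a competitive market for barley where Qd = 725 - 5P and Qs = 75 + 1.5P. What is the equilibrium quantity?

Q* = 225

Set Qd = Qs: 725 - 5P = 75 + 1.5P.
650 = 6.5P, so P* = 100.
Q* = 725 − 5(100) = 225.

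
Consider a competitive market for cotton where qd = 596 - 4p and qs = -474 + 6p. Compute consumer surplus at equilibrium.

Equilibrium: 596 - 4p = -474 + 6p gives p* = 107, q* = 168.
Demand choke price (qd = 0): p = 149.
CS = ½(149 − 107)(168) = 3528.

Consumer surplus = 3528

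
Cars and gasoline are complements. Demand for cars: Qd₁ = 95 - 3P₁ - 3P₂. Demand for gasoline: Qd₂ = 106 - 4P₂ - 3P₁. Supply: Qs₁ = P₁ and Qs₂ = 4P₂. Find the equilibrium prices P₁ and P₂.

Market 1: 95 - 3P₁ - 3P₂ = P₁ → 4P₁ + 3P₂ = 95.
Market 2: 8P₂ + 3P₁ = 106.
Eliminating P₂: 8×(1) − 3×(2) gives 23P₁ = 442, so P₁ = 442/23.
Back-substitute into (2): P₂ = (106 − 3×442/23) / 8 = 139/23.

P₁ = 442/23, P₂ = 139/23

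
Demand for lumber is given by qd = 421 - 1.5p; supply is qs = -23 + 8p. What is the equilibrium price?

p* = 888/19

Set qd = qs: 421 - 1.5p = -23 + 8p.
444 = 9.5p, so p* = 888/19.
q* = 421 − 1.5(888/19) = 6667/19.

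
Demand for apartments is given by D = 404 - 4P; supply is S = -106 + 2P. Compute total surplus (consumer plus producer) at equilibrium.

Equilibrium: 404 - 4P = -106 + 2P gives P* = 85, Q* = 64.
Demand choke price: P = 101; supply starts at P = 53.
CS = ½(101 − 85)(64) = 512; PS = ½(85 − 53)(64) = 1024.

Total surplus = 1536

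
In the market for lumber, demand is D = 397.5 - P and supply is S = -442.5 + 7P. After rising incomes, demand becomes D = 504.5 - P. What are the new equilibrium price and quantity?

P' = 118.375, Q' = 386.125

Original equilibrium: P* = 105, Q* = 292.5.
New equilibrium: 504.5 - P = -442.5 + 7P, so 947 = 8P and P' = 118.375; Q' = 504.5 − 1(118.375) = 386.125.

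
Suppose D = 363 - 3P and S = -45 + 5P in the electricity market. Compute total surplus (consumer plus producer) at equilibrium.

Total surplus = 11760

Equilibrium: 363 - 3P = -45 + 5P gives P* = 51, Q* = 210.
Demand choke price: P = 121; supply starts at P = 9.
CS = ½(121 − 51)(210) = 7350; PS = ½(51 − 9)(210) = 4410.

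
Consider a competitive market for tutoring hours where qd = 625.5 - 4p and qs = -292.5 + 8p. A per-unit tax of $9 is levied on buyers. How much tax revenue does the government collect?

Pre-tax equilibrium: p* = 76.5, q* = 319.5.
Tax on buyers shifts demand to qd = 625.5 − 4(p + 9) = 589.5 - 4p.
589.5 - 4p = -292.5 + 8p gives seller price ps = 73.5; buyers pay pb = 73.5 + 9 = 82.5.
New quantity: q = 625.5 − 4(82.5) = 295.5.
Revenue = 9 × 295.5 = 2659.5.

Tax revenue = 2659.5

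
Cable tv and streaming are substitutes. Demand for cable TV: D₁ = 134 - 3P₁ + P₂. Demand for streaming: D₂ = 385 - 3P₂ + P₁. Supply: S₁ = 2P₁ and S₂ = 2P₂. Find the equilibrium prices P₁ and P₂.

Market 1: 134 - 3P₁ + P₂ = 2P₁ → 5P₁ - P₂ = 134.
Market 2: 5P₂ - P₁ = 385.
Eliminating P₂: 5×(1) + 1×(2) gives 24P₁ = 1055, so P₁ = 1055/24.
Back-substitute into (2): P₂ = (385 + 1×1055/24) / 5 = 2059/24.

P₁ = 1055/24, P₂ = 2059/24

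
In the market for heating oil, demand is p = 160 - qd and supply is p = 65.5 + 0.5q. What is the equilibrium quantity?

q* = 63

Set the two price expressions equal: 160 - q = 65.5 + 0.5q.
94.5 = 1.5q, so q* = 63.
p* = 160 − (1)(63) = 97.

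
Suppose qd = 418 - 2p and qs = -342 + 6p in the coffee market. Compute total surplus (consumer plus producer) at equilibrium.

Total surplus = 17328

Equilibrium: 418 - 2p = -342 + 6p gives p* = 95, q* = 228.
Demand choke price: p = 209; supply starts at p = 57.
CS = ½(209 − 95)(228) = 12996; PS = ½(95 − 57)(228) = 4332.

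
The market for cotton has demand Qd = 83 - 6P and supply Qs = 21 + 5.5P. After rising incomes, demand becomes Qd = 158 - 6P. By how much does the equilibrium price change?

ΔP = 150/23

Original equilibrium: P* = 124/23, Q* = 1165/23.
New equilibrium: 158 - 6P = 21 + 5.5P, so 137 = 11.5P and P' = 274/23; Q' = 158 − 6(274/23) = 1990/23.
Change in price: 274/23 − 124/23 = 150/23.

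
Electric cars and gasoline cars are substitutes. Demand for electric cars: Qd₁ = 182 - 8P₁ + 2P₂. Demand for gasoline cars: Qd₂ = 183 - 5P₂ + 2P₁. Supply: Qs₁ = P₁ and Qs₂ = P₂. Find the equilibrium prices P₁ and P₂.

Market 1: 182 - 8P₁ + 2P₂ = P₁ → 9P₁ - 2P₂ = 182.
Market 2: 6P₂ - 2P₁ = 183.
Eliminating P₂: 6×(1) + 2×(2) gives 50P₁ = 1458, so P₁ = 29.16.
Back-substitute into (2): P₂ = (183 + 2×29.16) / 6 = 40.22.

P₁ = 29.16, P₂ = 40.22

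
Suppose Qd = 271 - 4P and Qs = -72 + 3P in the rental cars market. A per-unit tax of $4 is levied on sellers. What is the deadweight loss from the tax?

Deadweight loss = 96/7

Pre-tax equilibrium: P* = 49, Q* = 75.
Tax on sellers shifts supply to Qs = -72 + 3(P − 4) = -84 + 3P.
271 - 4P = -84 + 3P gives buyer price Pb = 355/7; sellers receive Ps = 355/7 − 4 = 327/7.
New quantity: Q = 271 − 4(355/7) = 477/7.
DWL = ½ × 4 × (75 − 477/7) = 96/7.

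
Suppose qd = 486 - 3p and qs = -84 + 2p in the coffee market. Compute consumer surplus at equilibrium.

Consumer surplus = 3456

Equilibrium: 486 - 3p = -84 + 2p gives p* = 114, q* = 144.
Demand choke price (qd = 0): p = 162.
CS = ½(162 − 114)(144) = 3456.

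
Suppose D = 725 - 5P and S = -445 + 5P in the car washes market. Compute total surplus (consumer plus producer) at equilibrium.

Equilibrium: 725 - 5P = -445 + 5P gives P* = 117, Q* = 140.
Demand choke price: P = 145; supply starts at P = 89.
CS = ½(145 − 117)(140) = 1960; PS = ½(117 − 89)(140) = 1960.

Total surplus = 3920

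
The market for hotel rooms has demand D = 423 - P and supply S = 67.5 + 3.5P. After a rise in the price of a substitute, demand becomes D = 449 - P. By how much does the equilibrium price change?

ΔP = 52/9

Original equilibrium: P* = 79, Q* = 344.
New equilibrium: 449 - P = 67.5 + 3.5P, so 381.5 = 4.5P and P' = 763/9; Q' = 449 − 1(763/9) = 3278/9.
Change in price: 763/9 − 79 = 52/9.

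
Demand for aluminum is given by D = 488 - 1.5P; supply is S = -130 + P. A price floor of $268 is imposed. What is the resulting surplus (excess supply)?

Equilibrium price would be P* = 247.2, so the floor at 268 binds.
At P = 268: D = 86, S = 138.
Surplus = 138 − 86 = 52.

Surplus = 52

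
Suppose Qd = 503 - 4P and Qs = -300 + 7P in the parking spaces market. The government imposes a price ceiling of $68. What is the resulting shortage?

Shortage = 55

Equilibrium price would be P* = 73, so the ceiling at 68 binds.
At P = 68: Qd = 503 − 4(68) = 231, Qs = -300 + 7(68) = 176.
Shortage = 231 − 176 = 55.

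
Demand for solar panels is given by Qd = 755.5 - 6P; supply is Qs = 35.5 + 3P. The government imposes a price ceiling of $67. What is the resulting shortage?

Shortage = 117

Equilibrium price would be P* = 80, so the ceiling at 67 binds.
At P = 67: Qd = 755.5 − 6(67) = 353.5, Qs = 35.5 + 3(67) = 236.5.
Shortage = 353.5 − 236.5 = 117.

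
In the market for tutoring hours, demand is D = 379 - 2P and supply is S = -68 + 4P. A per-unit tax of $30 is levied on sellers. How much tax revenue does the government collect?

Pre-tax equilibrium: P* = 74.5, Q* = 230.
Tax on sellers shifts supply to S = -68 + 4(P − 30) = -188 + 4P.
379 - 2P = -188 + 4P gives buyer price Pb = 94.5; sellers receive Ps = 94.5 − 30 = 64.5.
New quantity: Q = 379 − 2(94.5) = 190.
Revenue = 30 × 190 = 5700.

Tax revenue = 5700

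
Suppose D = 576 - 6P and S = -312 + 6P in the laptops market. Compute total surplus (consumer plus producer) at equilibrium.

Equilibrium: 576 - 6P = -312 + 6P gives P* = 74, Q* = 132.
Demand choke price: P = 96; supply starts at P = 52.
CS = ½(96 − 74)(132) = 1452; PS = ½(74 − 52)(132) = 1452.

Total surplus = 2904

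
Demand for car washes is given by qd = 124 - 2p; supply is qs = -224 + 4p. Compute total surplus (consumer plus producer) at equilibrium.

Total surplus = 24

Equilibrium: 124 - 2p = -224 + 4p gives p* = 58, q* = 8.
Demand choke price: p = 62; supply starts at p = 56.
CS = ½(62 − 58)(8) = 16; PS = ½(58 − 56)(8) = 8.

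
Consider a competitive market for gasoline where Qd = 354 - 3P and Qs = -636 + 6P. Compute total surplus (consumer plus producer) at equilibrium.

Equilibrium: 354 - 3P = -636 + 6P gives P* = 110, Q* = 24.
Demand choke price: P = 118; supply starts at P = 106.
CS = ½(118 − 110)(24) = 96; PS = ½(110 − 106)(24) = 48.

Total surplus = 144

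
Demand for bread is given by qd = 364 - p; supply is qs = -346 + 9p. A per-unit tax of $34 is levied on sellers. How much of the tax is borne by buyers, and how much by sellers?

Pre-tax equilibrium: p* = 71, q* = 293.
Tax on sellers shifts supply to qs = -346 + 9(p − 34) = -652 + 9p.
364 - p = -652 + 9p gives buyer price pb = 101.6; sellers receive ps = 101.6 − 34 = 67.6.
New quantity: q = 364 − 1(101.6) = 262.4.
Buyer burden = 101.6 − 71 = 30.6; seller burden = 71 − 67.6 = 3.4.

Buyers bear $30.6, sellers bear $3.4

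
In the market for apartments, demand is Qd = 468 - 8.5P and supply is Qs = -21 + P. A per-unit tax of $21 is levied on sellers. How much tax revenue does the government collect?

Tax revenue = 4662/19

Pre-tax equilibrium: P* = 978/19, Q* = 579/19.
Tax on sellers shifts supply to Qs = -21 + 1(P − 21) = -42 + P.
468 - 8.5P = -42 + P gives buyer price Pb = 1020/19; sellers receive Ps = 1020/19 − 21 = 621/19.
New quantity: Q = 468 − 8.5(1020/19) = 222/19.
Revenue = 21 × 222/19 = 4662/19.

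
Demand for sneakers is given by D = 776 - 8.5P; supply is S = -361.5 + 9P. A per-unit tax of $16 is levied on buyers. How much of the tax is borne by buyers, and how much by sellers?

Buyers bear 288/35, sellers bear 272/35

Pre-tax equilibrium: P* = 65, Q* = 223.5.
Tax on buyers shifts demand to D = 776 − 8.5(P + 16) = 640 - 8.5P.
640 - 8.5P = -361.5 + 9P gives seller price Ps = 2003/35; buyers pay Pb = 2003/35 + 16 = 2563/35.
New quantity: Q = 776 − 8.5(2563/35) = 10749/70.
Buyer burden = 2563/35 − 65 = 288/35; seller burden = 65 − 2003/35 = 272/35.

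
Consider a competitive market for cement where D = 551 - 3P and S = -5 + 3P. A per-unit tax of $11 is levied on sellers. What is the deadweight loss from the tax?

Deadweight loss = 90.75

Pre-tax equilibrium: P* = 278/3, Q* = 273.
Tax on sellers shifts supply to S = -5 + 3(P − 11) = -38 + 3P.
551 - 3P = -38 + 3P gives buyer price Pb = 589/6; sellers receive Ps = 589/6 − 11 = 523/6.
New quantity: Q = 551 − 3(589/6) = 256.5.
DWL = ½ × 11 × (273 − 256.5) = 90.75.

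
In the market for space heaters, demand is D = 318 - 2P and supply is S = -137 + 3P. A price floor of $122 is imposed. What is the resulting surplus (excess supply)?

Equilibrium price would be P* = 91, so the floor at 122 binds.
At P = 122: D = 74, S = 229.
Surplus = 229 − 74 = 155.

Surplus = 155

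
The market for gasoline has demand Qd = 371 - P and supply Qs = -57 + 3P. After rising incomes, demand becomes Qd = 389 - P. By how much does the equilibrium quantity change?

ΔQ = 13.5

Original equilibrium: P* = 107, Q* = 264.
New equilibrium: 389 - P = -57 + 3P, so 446 = 4P and P' = 111.5; Q' = 389 − 1(111.5) = 277.5.
Change in quantity: 277.5 − 264 = 13.5.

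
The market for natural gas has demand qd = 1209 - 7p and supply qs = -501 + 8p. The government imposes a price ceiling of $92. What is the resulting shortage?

Equilibrium price would be p* = 114, so the ceiling at 92 binds.
At p = 92: qd = 1209 − 7(92) = 565, qs = -501 + 8(92) = 235.
Shortage = 565 − 235 = 330.

Shortage = 330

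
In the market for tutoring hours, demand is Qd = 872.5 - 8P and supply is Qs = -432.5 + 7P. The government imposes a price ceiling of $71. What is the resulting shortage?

Equilibrium price would be P* = 87, so the ceiling at 71 binds.
At P = 71: Qd = 872.5 − 8(71) = 304.5, Qs = -432.5 + 7(71) = 64.5.
Shortage = 304.5 − 64.5 = 240.

Shortage = 240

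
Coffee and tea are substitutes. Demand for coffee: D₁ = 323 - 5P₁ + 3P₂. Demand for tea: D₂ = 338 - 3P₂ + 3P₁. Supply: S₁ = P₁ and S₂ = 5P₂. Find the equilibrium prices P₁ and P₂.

Market 1: 323 - 5P₁ + 3P₂ = P₁ → 6P₁ - 3P₂ = 323.
Market 2: 8P₂ - 3P₁ = 338.
Eliminating P₂: 8×(1) + 3×(2) gives 39P₁ = 3598, so P₁ = 3598/39.
Back-substitute into (2): P₂ = (338 + 3×3598/39) / 8 = 999/13.

P₁ = 3598/39, P₂ = 999/13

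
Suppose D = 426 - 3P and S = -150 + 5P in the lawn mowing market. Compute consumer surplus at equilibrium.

Equilibrium: 426 - 3P = -150 + 5P gives P* = 72, Q* = 210.
Demand choke price (D = 0): P = 142.
CS = ½(142 − 72)(210) = 7350.

Consumer surplus = 7350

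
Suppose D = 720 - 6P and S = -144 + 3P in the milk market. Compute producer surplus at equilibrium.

Equilibrium: 720 - 6P = -144 + 3P gives P* = 96, Q* = 144.
Supply starts at P = 48 (where S = 0).
PS = ½(96 − 48)(144) = 3456.

Producer surplus = 3456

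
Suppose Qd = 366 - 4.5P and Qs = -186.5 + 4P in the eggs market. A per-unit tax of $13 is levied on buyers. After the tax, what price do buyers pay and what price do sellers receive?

Buyers pay 1209/17, sellers receive 988/17

Pre-tax equilibrium: P* = 65, Q* = 73.5.
Tax on buyers shifts demand to Qd = 366 − 4.5(P + 13) = 307.5 - 4.5P.
307.5 - 4.5P = -186.5 + 4P gives seller price Ps = 988/17; buyers pay Pb = 988/17 + 13 = 1209/17.
New quantity: Q = 366 − 4.5(1209/17) = 1563/34.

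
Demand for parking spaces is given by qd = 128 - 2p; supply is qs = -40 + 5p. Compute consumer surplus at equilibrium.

Consumer surplus = 1600

Equilibrium: 128 - 2p = -40 + 5p gives p* = 24, q* = 80.
Demand choke price (qd = 0): p = 64.
CS = ½(64 − 24)(80) = 1600.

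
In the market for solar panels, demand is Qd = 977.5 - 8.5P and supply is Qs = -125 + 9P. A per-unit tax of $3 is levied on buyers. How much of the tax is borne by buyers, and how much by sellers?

Pre-tax equilibrium: P* = 63, Q* = 442.
Tax on buyers shifts demand to Qd = 977.5 − 8.5(P + 3) = 952 - 8.5P.
952 - 8.5P = -125 + 9P gives seller price Ps = 2154/35; buyers pay Pb = 2154/35 + 3 = 2259/35.
New quantity: Q = 977.5 − 8.5(2259/35) = 15011/35.
Buyer burden = 2259/35 − 63 = 54/35; seller burden = 63 − 2154/35 = 51/35.

Buyers bear 54/35, sellers bear 51/35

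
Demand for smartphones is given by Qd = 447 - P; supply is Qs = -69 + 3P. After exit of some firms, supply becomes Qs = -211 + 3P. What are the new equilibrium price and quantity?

P' = 164.5, Q' = 282.5

Original equilibrium: P* = 129, Q* = 318.
New equilibrium: 447 - P = -211 + 3P, so 658 = 4P and P' = 164.5; Q' = 447 − 1(164.5) = 282.5.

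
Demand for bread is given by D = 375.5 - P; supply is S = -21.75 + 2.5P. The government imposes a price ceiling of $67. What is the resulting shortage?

Shortage = 162.75

Equilibrium price would be P* = 113.5, so the ceiling at 67 binds.
At P = 67: D = 375.5 − 1(67) = 308.5, S = -21.75 + 2.5(67) = 145.75.
Shortage = 308.5 − 145.75 = 162.75.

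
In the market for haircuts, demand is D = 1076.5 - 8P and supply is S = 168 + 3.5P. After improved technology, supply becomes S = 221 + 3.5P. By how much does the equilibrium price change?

Original equilibrium: P* = 79, Q* = 444.5.
New equilibrium: 1076.5 - 8P = 221 + 3.5P, so 855.5 = 11.5P and P' = 1711/23; Q' = 1076.5 − 8(1711/23) = 22143/46.
Change in price: 1711/23 − 79 = -106/23.

ΔP = -106/23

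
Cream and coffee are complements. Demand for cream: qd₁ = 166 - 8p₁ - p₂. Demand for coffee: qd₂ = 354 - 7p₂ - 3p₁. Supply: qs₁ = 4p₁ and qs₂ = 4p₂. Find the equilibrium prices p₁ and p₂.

p₁ = 1472/129, p₂ = 1250/43

Market 1: 166 - 8p₁ - p₂ = 4p₁ → 12p₁ + p₂ = 166.
Market 2: 11p₂ + 3p₁ = 354.
Eliminating p₂: 11×(1) − 1×(2) gives 129p₁ = 1472, so p₁ = 1472/129.
Back-substitute into (2): p₂ = (354 − 3×1472/129) / 11 = 1250/43.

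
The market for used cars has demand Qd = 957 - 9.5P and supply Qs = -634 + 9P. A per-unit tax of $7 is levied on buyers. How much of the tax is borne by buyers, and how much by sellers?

Pre-tax equilibrium: P* = 86, Q* = 140.
Tax on buyers shifts demand to Qd = 957 − 9.5(P + 7) = 890.5 - 9.5P.
890.5 - 9.5P = -634 + 9P gives seller price Ps = 3049/37; buyers pay Pb = 3049/37 + 7 = 3308/37.
New quantity: Q = 957 − 9.5(3308/37) = 3983/37.
Buyer burden = 3308/37 − 86 = 126/37; seller burden = 86 − 3049/37 = 133/37.

Buyers bear 126/37, sellers bear 133/37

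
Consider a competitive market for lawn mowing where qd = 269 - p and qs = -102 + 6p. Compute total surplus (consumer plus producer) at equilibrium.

Equilibrium: 269 - p = -102 + 6p gives p* = 53, q* = 216.
Demand choke price: p = 269; supply starts at p = 17.
CS = ½(269 − 53)(216) = 23328; PS = ½(53 − 17)(216) = 3888.

Total surplus = 27216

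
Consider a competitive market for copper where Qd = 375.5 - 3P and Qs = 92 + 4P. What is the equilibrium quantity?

Set Qd = Qs: 375.5 - 3P = 92 + 4P.
283.5 = 7P, so P* = 40.5.
Q* = 375.5 − 3(40.5) = 254.

Q* = 254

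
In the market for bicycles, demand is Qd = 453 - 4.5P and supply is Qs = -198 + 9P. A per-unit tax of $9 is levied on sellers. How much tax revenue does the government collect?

Pre-tax equilibrium: P* = 434/9, Q* = 236.
Tax on sellers shifts supply to Qs = -198 + 9(P − 9) = -279 + 9P.
453 - 4.5P = -279 + 9P gives buyer price Pb = 488/9; sellers receive Ps = 488/9 − 9 = 407/9.
New quantity: Q = 453 − 4.5(488/9) = 209.
Revenue = 9 × 209 = 1881.

Tax revenue = 1881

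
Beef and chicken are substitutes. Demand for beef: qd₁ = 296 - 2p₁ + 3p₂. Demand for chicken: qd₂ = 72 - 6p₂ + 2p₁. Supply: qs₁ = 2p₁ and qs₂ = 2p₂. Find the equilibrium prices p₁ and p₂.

Market 1: 296 - 2p₁ + 3p₂ = 2p₁ → 4p₁ - 3p₂ = 296.
Market 2: 8p₂ - 2p₁ = 72.
Eliminating p₂: 8×(1) + 3×(2) gives 26p₁ = 2584, so p₁ = 1292/13.
Back-substitute into (2): p₂ = (72 + 2×1292/13) / 8 = 440/13.

p₁ = 1292/13, p₂ = 440/13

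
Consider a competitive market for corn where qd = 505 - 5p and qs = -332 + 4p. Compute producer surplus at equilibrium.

Equilibrium: 505 - 5p = -332 + 4p gives p* = 93, q* = 40.
Supply starts at p = 83 (where qs = 0).
PS = ½(93 − 83)(40) = 200.

Producer surplus = 200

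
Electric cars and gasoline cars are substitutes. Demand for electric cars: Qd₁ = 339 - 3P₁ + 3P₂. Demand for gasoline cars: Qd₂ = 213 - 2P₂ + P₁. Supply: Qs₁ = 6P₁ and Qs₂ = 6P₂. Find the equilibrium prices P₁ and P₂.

Market 1: 339 - 3P₁ + 3P₂ = 6P₁ → 9P₁ - 3P₂ = 339.
Market 2: 8P₂ - P₁ = 213.
Eliminating P₂: 8×(1) + 3×(2) gives 69P₁ = 3351, so P₁ = 1117/23.
Back-substitute into (2): P₂ = (213 + 1×1117/23) / 8 = 752/23.

P₁ = 1117/23, P₂ = 752/23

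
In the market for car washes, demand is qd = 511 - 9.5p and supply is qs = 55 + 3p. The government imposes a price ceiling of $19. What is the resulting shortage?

Equilibrium price would be p* = 36.48, so the ceiling at 19 binds.
At p = 19: qd = 511 − 9.5(19) = 330.5, qs = 55 + 3(19) = 112.
Shortage = 330.5 − 112 = 218.5.

Shortage = 218.5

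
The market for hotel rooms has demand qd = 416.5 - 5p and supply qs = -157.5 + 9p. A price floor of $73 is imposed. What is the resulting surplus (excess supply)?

Equilibrium price would be p* = 41, so the floor at 73 binds.
At p = 73: qd = 51.5, qs = 499.5.
Surplus = 499.5 − 51.5 = 448.

Surplus = 448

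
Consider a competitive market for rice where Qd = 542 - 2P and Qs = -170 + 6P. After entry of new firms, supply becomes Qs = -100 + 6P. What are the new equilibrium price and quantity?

Original equilibrium: P* = 89, Q* = 364.
New equilibrium: 542 - 2P = -100 + 6P, so 642 = 8P and P' = 80.25; Q' = 542 − 2(80.25) = 381.5.

P' = 80.25, Q' = 381.5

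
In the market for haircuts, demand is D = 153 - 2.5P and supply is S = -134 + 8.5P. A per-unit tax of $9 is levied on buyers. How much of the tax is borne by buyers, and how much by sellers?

Buyers bear 153/22, sellers bear 45/22

Pre-tax equilibrium: P* = 287/11, Q* = 1931/22.
Tax on buyers shifts demand to D = 153 − 2.5(P + 9) = 130.5 - 2.5P.
130.5 - 2.5P = -134 + 8.5P gives seller price Ps = 529/22; buyers pay Pb = 529/22 + 9 = 727/22.
New quantity: Q = 153 − 2.5(727/22) = 3097/44.
Buyer burden = 727/22 − 287/11 = 153/22; seller burden = 287/11 − 529/22 = 45/22.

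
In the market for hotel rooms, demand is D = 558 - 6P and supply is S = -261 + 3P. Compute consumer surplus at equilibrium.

Consumer surplus = 12

Equilibrium: 558 - 6P = -261 + 3P gives P* = 91, Q* = 12.
Demand choke price (D = 0): P = 93.
CS = ½(93 − 91)(12) = 12.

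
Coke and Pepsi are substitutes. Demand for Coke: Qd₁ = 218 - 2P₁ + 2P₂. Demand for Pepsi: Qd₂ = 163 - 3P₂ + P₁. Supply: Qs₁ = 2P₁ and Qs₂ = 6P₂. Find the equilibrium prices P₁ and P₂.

Market 1: 218 - 2P₁ + 2P₂ = 2P₁ → 4P₁ - 2P₂ = 218.
Market 2: 9P₂ - P₁ = 163.
Eliminating P₂: 9×(1) + 2×(2) gives 34P₁ = 2288, so P₁ = 1144/17.
Back-substitute into (2): P₂ = (163 + 1×1144/17) / 9 = 435/17.

P₁ = 1144/17, P₂ = 435/17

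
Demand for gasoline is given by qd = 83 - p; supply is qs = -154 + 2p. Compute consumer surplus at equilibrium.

Consumer surplus = 8

Equilibrium: 83 - p = -154 + 2p gives p* = 79, q* = 4.
Demand choke price (qd = 0): p = 83.
CS = ½(83 − 79)(4) = 8.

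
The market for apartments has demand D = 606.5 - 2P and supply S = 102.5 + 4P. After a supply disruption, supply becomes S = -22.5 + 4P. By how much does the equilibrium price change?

ΔP = 125/6

Original equilibrium: P* = 84, Q* = 438.5.
New equilibrium: 606.5 - 2P = -22.5 + 4P, so 629 = 6P and P' = 629/6; Q' = 606.5 − 2(629/6) = 2381/6.
Change in price: 629/6 − 84 = 125/6.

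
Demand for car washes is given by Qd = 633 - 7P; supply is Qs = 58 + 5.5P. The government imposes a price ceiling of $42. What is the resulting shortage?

Equilibrium price would be P* = 46, so the ceiling at 42 binds.
At P = 42: Qd = 633 − 7(42) = 339, Qs = 58 + 5.5(42) = 289.
Shortage = 339 − 289 = 50.

Shortage = 50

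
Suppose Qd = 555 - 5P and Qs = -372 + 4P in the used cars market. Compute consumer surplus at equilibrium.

Equilibrium: 555 - 5P = -372 + 4P gives P* = 103, Q* = 40.
Demand choke price (Qd = 0): P = 111.
CS = ½(111 − 103)(40) = 160.

Consumer surplus = 160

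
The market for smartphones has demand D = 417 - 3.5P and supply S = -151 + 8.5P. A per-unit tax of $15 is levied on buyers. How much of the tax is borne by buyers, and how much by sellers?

Pre-tax equilibrium: P* = 142/3, Q* = 754/3.
Tax on buyers shifts demand to D = 417 − 3.5(P + 15) = 364.5 - 3.5P.
364.5 - 3.5P = -151 + 8.5P gives seller price Ps = 1031/24; buyers pay Pb = 1031/24 + 15 = 1391/24.
New quantity: Q = 417 − 3.5(1391/24) = 10279/48.
Buyer burden = 1391/24 − 142/3 = 10.625; seller burden = 142/3 − 1031/24 = 4.375.

Buyers bear $10.625, sellers bear $4.375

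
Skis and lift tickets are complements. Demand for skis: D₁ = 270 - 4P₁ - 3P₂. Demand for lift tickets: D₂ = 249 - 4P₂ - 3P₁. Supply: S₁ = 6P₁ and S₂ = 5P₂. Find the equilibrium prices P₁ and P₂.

P₁ = 187/9, P₂ = 560/27

Market 1: 270 - 4P₁ - 3P₂ = 6P₁ → 10P₁ + 3P₂ = 270.
Market 2: 9P₂ + 3P₁ = 249.
Eliminating P₂: 9×(1) − 3×(2) gives 81P₁ = 1683, so P₁ = 187/9.
Back-substitute into (2): P₂ = (249 − 3×187/9) / 9 = 560/27.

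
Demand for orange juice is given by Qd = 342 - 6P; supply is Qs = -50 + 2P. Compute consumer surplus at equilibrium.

Equilibrium: 342 - 6P = -50 + 2P gives P* = 49, Q* = 48.
Demand choke price (Qd = 0): P = 57.
CS = ½(57 − 49)(48) = 192.

Consumer surplus = 192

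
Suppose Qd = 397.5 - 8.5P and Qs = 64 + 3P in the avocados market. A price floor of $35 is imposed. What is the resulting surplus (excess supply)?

Surplus = 69

Equilibrium price would be P* = 29, so the floor at 35 binds.
At P = 35: Qd = 100, Qs = 169.
Surplus = 169 − 100 = 69.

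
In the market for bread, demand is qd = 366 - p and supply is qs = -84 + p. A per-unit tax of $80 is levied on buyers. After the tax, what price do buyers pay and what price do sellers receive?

Pre-tax equilibrium: p* = 225, q* = 141.
Tax on buyers shifts demand to qd = 366 − 1(p + 80) = 286 - p.
286 - p = -84 + p gives seller price ps = 185; buyers pay pb = 185 + 80 = 265.
New quantity: q = 366 − 1(265) = 101.

Buyers pay $265, sellers receive $185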